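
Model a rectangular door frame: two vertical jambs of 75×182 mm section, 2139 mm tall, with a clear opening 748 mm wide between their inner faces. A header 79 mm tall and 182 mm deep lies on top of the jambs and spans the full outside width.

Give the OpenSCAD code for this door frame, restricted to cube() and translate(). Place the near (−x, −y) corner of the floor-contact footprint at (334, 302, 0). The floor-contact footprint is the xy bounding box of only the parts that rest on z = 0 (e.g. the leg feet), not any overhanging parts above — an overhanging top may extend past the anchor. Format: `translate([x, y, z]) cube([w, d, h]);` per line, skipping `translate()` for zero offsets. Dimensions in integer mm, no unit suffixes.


translate([334, 302, 0]) cube([75, 182, 2139]);
translate([1157, 302, 0]) cube([75, 182, 2139]);
translate([334, 302, 2139]) cube([898, 182, 79]);


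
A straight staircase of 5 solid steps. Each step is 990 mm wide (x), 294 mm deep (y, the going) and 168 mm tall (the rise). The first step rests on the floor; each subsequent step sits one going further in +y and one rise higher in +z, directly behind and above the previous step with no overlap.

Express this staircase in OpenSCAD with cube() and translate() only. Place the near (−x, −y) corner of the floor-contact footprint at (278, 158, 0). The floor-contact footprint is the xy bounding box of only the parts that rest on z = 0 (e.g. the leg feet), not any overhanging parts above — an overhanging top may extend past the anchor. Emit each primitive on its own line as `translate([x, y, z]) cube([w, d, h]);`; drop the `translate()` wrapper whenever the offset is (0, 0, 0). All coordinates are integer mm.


translate([278, 158, 0]) cube([990, 294, 168]);
translate([278, 452, 168]) cube([990, 294, 168]);
translate([278, 746, 336]) cube([990, 294, 168]);
translate([278, 1040, 504]) cube([990, 294, 168]);
translate([278, 1334, 672]) cube([990, 294, 168]);


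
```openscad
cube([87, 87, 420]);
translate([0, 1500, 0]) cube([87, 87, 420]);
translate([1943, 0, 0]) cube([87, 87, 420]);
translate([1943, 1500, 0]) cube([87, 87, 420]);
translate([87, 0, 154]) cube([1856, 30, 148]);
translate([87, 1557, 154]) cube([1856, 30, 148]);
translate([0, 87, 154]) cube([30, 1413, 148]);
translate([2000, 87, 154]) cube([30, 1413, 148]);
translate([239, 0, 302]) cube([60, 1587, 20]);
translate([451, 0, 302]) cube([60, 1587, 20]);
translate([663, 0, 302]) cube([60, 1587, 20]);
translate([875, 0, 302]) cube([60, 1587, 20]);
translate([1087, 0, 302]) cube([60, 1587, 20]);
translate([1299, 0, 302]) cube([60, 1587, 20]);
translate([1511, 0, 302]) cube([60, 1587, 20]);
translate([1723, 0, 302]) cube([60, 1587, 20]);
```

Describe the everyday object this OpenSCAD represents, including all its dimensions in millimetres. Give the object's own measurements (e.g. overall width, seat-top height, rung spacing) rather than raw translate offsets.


A bed frame 2030 mm long (x) by 1587 mm wide (y). Four 87×87 mm corner posts, 420 mm tall, at the corners of the footprint. Four rails of 30 mm thickness and 148 mm height run between adjacent posts with their undersides at z = 154 mm, their outer faces flush with the outside of the frame (the two x-running rails run between the posts' inner faces; the two y-running rails run between the posts' inner faces). 8 slats, each 60 mm wide (x) and 20 mm thick, lie across the top of the two x-running rails, running the full 1587 mm width of the frame in y; along x they sit between the end posts with a 152 mm gap after the −x posts and between neighbouring slats, leaving 160 mm before the +x posts.


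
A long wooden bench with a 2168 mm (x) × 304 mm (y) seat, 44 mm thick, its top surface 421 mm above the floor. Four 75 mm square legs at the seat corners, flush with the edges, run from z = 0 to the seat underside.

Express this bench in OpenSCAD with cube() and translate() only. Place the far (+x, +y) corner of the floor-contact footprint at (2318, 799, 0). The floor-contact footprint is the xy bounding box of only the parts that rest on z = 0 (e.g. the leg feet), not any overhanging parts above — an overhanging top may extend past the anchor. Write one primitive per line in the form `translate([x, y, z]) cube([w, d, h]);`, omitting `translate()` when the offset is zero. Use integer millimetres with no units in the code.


translate([150, 495, 377]) cube([2168, 304, 44]);
translate([150, 495, 0]) cube([75, 75, 377]);
translate([150, 724, 0]) cube([75, 75, 377]);
translate([2243, 495, 0]) cube([75, 75, 377]);
translate([2243, 724, 0]) cube([75, 75, 377]);


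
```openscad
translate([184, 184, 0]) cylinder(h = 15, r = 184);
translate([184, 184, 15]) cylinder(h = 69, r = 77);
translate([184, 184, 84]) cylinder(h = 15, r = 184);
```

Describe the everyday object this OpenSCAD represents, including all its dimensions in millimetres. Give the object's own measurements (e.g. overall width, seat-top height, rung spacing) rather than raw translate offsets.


A spool: two coaxial disc flanges of radius 184 mm and thickness 15 mm, joined by a core cylinder of radius 77 mm and height 69 mm. The lower flange rests on z = 0 and the three cylinders share a vertical axis.


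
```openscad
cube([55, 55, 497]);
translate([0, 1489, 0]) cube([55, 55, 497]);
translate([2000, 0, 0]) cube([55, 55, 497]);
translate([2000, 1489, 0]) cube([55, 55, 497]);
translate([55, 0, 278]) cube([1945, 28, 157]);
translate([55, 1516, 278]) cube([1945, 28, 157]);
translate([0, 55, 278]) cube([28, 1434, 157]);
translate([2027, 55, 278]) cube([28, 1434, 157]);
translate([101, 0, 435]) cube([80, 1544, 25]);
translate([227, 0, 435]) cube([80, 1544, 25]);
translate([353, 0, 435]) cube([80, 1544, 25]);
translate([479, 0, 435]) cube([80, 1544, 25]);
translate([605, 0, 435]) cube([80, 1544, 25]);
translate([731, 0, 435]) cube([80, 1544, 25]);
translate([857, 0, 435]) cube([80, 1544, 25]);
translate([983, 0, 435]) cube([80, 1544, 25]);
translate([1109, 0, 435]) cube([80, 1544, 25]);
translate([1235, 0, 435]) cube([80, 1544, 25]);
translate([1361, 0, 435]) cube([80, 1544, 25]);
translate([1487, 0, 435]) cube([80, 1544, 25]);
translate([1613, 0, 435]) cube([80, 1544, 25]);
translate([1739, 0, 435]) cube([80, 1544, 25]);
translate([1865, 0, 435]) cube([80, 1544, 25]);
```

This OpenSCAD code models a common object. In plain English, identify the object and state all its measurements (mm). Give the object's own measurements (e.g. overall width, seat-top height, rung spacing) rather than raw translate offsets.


A bed frame 2055 mm long (x) by 1544 mm wide (y). Four 55×55 mm corner posts, 497 mm tall, at the corners of the footprint. Four rails of 28 mm thickness and 157 mm height run between adjacent posts with their undersides at z = 278 mm, their outer faces flush with the outside of the frame (the two x-running rails run between the posts' inner faces; the two y-running rails run between the posts' inner faces). 15 slats, each 80 mm wide (x) and 25 mm thick, lie across the top of the two x-running rails, running the full 1544 mm width of the frame in y; along x they sit between the end posts with a 46 mm gap after the −x posts and between neighbouring slats, leaving 55 mm before the +x posts.


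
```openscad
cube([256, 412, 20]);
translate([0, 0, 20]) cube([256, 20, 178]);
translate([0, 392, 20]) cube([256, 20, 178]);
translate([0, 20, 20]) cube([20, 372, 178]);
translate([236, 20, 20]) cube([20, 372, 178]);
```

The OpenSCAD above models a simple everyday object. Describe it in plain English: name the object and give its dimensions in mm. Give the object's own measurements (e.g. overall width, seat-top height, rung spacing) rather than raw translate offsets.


An open-topped rectangular box: outside dimensions 256×412×198 mm, with a uniform wall and base thickness of 20 mm. The base is a full 256×412 slab on the floor; four walls sit on top of the base. The front and back walls (the −y and +y sides) span the full width; the two side walls fit between them.


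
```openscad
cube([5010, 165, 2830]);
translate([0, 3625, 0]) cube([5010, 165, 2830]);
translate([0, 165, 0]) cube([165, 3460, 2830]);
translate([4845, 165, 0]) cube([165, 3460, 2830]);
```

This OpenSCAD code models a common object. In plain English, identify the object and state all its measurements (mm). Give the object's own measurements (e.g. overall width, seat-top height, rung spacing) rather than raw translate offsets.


The wall frame of a small rectangular building: four walls, each 2830 mm tall and 165 mm thick, enclosing a footprint 5010 mm (x) by 3790 mm (y) outside-to-outside, with no floor or roof. The front and back walls (the −y and +y sides) span the full width; the two side walls fit between them.


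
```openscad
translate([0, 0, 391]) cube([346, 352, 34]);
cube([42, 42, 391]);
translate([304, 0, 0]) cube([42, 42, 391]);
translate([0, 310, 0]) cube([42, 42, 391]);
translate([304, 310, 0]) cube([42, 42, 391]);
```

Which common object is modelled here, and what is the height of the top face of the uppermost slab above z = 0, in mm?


A stool. The seat height is 425 mm.

A 346×352×34 slab at z = 391 on four corner posts — a stool. The seat top is 391 + 34 = 425 mm.


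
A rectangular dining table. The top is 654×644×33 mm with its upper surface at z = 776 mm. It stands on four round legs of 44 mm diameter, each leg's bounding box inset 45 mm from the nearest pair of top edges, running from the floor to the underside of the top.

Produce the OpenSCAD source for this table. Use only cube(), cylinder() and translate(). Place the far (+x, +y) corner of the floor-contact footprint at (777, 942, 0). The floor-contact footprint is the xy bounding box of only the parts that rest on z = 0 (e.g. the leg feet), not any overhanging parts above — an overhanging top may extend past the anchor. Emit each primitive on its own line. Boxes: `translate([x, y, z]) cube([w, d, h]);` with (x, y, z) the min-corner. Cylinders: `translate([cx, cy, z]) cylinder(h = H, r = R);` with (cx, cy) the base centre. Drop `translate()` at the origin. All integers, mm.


translate([168, 343, 743]) cube([654, 644, 33]);
translate([235, 410, 0]) cylinder(h = 743, r = 22);
translate([755, 410, 0]) cylinder(h = 743, r = 22);
translate([235, 920, 0]) cylinder(h = 743, r = 22);
translate([755, 920, 0]) cylinder(h = 743, r = 22);


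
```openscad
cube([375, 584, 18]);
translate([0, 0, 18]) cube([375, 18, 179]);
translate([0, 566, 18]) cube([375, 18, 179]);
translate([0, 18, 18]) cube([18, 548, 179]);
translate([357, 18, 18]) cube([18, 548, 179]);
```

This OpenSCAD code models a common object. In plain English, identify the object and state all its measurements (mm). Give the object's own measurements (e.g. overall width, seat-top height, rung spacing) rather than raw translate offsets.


An open-topped rectangular box: outside dimensions 375×584×197 mm, with a uniform wall and base thickness of 18 mm. The base is a full 375×584 slab on the floor; four walls sit on top of the base. The front and back walls (the −y and +y sides) span the full width; the two side walls fit between them.


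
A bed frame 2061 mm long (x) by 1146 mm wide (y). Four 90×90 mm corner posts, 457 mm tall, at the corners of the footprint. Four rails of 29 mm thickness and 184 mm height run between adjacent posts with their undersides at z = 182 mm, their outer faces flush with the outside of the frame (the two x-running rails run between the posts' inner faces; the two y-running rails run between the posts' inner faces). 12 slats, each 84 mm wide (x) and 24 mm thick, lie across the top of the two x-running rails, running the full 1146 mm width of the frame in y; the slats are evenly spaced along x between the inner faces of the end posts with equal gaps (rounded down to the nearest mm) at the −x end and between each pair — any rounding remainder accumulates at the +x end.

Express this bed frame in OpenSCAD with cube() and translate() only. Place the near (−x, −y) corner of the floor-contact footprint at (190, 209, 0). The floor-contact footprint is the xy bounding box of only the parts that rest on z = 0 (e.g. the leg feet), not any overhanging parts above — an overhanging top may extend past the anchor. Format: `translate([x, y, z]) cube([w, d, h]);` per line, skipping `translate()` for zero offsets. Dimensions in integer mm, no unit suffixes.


translate([190, 209, 0]) cube([90, 90, 457]);
translate([190, 1265, 0]) cube([90, 90, 457]);
translate([2161, 209, 0]) cube([90, 90, 457]);
translate([2161, 1265, 0]) cube([90, 90, 457]);
translate([280, 209, 182]) cube([1881, 29, 184]);
translate([280, 1326, 182]) cube([1881, 29, 184]);
translate([190, 299, 182]) cube([29, 966, 184]);
translate([2222, 299, 182]) cube([29, 966, 184]);
translate([347, 209, 366]) cube([84, 1146, 24]);
translate([498, 209, 366]) cube([84, 1146, 24]);
translate([649, 209, 366]) cube([84, 1146, 24]);
translate([800, 209, 366]) cube([84, 1146, 24]);
translate([951, 209, 366]) cube([84, 1146, 24]);
translate([1102, 209, 366]) cube([84, 1146, 24]);
translate([1253, 209, 366]) cube([84, 1146, 24]);
translate([1404, 209, 366]) cube([84, 1146, 24]);
translate([1555, 209, 366]) cube([84, 1146, 24]);
translate([1706, 209, 366]) cube([84, 1146, 24]);
translate([1857, 209, 366]) cube([84, 1146, 24]);
translate([2008, 209, 366]) cube([84, 1146, 24]);


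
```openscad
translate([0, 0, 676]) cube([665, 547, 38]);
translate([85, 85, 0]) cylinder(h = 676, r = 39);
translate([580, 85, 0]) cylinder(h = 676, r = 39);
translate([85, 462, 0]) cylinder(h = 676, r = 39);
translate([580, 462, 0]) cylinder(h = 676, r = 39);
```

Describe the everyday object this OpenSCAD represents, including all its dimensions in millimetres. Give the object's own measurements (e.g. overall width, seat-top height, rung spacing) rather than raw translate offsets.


A rectangular dining table. The top is 665×547×38 mm with its upper surface at z = 714 mm. It stands on four round legs of 78 mm diameter, each leg's bounding box inset 46 mm from the nearest pair of top edges, running from the floor to the underside of the top.


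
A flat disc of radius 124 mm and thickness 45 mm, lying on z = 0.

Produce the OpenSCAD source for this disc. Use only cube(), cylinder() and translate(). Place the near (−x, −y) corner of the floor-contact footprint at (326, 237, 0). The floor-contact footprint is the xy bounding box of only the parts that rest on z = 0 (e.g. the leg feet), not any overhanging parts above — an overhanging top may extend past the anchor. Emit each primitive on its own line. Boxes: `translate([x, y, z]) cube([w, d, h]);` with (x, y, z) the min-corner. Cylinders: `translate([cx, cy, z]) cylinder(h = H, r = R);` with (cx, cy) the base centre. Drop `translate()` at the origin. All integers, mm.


translate([450, 361, 0]) cylinder(h = 45, r = 124);


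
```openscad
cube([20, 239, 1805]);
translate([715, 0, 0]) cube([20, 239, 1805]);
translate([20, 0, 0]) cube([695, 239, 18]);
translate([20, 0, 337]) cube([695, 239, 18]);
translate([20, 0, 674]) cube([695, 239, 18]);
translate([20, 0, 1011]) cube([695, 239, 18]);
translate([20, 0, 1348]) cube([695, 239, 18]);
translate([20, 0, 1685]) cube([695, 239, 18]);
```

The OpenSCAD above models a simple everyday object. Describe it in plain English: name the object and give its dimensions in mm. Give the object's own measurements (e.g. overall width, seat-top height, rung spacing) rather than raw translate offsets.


An open bookshelf. Two side panels, each 20 mm thick, 239 mm deep and 1805 mm tall, stand 735 mm apart (outside-to-outside). Between them sit 6 shelves, each 18 mm thick and 239 mm deep, spanning the full gap between the sides. The bottom shelf rests on the floor (its underside at z = 0) and the clear gap between one shelf's top and the next shelf's underside is 319 mm.


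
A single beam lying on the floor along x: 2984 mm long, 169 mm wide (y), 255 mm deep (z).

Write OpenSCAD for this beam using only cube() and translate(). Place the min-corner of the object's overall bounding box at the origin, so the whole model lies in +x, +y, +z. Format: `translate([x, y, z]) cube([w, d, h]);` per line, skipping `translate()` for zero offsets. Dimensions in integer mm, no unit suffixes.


cube([2984, 169, 255]);


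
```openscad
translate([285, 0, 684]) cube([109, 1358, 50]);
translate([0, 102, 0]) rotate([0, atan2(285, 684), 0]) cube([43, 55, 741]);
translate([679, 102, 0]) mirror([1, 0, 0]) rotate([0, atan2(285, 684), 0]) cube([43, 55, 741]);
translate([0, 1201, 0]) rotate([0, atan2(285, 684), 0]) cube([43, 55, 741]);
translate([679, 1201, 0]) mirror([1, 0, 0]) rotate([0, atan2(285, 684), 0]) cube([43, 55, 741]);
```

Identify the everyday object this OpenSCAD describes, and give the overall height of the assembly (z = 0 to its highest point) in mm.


A sawhorse. The overall height is 734 mm.

A beam across two mirrored pairs of raked legs — a sawhorse. The beam's underside is at z = 684 (matching the legs' vertical rise in atan2(285, 684)) and the beam is 50 mm tall, so its top is at 684 + 50 = 734 mm. The raked legs top out at the beam's underside, so that is the highest point.


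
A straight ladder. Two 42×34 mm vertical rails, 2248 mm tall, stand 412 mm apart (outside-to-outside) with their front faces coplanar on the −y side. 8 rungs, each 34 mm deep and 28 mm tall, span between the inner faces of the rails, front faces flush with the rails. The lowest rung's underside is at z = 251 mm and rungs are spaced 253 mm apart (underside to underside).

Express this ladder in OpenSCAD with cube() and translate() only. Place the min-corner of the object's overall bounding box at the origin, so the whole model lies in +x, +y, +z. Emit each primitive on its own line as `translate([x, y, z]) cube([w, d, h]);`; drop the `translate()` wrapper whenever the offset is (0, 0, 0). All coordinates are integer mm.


cube([42, 34, 2248]);
translate([370, 0, 0]) cube([42, 34, 2248]);
translate([42, 0, 251]) cube([328, 34, 28]);
translate([42, 0, 504]) cube([328, 34, 28]);
translate([42, 0, 757]) cube([328, 34, 28]);
translate([42, 0, 1010]) cube([328, 34, 28]);
translate([42, 0, 1263]) cube([328, 34, 28]);
translate([42, 0, 1516]) cube([328, 34, 28]);
translate([42, 0, 1769]) cube([328, 34, 28]);
translate([42, 0, 2022]) cube([328, 34, 28]);


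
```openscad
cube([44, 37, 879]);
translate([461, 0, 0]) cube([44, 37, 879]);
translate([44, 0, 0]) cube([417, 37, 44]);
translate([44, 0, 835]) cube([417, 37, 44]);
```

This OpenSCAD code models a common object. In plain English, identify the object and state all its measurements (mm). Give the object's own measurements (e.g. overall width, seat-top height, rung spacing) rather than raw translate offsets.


A rectangular picture frame lying in the x–z plane (depth along y). The opening is 417 mm wide (x) by 791 mm tall (z), surrounded by a border 44 mm wide on all four sides. The frame is 37 mm deep and is made of two full-height vertical stiles with two horizontal rails fitted between them.


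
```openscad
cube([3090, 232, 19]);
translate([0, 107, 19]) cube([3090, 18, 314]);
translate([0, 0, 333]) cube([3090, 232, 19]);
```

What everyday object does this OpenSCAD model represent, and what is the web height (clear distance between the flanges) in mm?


An I-beam. The web height is 314 mm.

Two wide flanges with a thin centred web — an I-beam. Overall 352 mm minus two 19 mm flanges gives a web of 352 − 2·19 = 314 mm.


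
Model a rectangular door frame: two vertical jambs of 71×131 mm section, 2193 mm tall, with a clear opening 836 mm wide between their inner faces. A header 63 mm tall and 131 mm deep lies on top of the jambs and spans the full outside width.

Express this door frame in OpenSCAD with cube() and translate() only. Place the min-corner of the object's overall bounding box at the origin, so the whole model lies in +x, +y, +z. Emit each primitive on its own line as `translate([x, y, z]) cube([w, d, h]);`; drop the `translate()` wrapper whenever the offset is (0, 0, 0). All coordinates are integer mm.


cube([71, 131, 2193]);
translate([907, 0, 0]) cube([71, 131, 2193]);
translate([0, 0, 2193]) cube([978, 131, 63]);


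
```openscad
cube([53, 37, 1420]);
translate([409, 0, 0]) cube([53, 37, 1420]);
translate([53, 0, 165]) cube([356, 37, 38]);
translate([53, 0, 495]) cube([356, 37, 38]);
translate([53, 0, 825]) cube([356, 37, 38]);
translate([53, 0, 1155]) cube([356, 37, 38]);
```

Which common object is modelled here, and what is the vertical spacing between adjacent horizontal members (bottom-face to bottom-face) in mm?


A ladder. The rung spacing is 330 mm.

Two tall 53×37 posts with 4 short bars between them — a ladder. Adjacent rungs sit at z = 165 and z = 495, so the spacing is 495 − 165 = 330 mm.


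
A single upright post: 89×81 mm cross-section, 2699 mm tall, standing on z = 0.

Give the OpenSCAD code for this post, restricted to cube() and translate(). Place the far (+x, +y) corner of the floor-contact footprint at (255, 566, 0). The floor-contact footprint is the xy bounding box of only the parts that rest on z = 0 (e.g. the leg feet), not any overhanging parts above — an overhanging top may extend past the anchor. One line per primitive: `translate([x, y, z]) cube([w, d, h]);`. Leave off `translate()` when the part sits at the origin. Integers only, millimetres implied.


translate([166, 485, 0]) cube([89, 81, 2699]);


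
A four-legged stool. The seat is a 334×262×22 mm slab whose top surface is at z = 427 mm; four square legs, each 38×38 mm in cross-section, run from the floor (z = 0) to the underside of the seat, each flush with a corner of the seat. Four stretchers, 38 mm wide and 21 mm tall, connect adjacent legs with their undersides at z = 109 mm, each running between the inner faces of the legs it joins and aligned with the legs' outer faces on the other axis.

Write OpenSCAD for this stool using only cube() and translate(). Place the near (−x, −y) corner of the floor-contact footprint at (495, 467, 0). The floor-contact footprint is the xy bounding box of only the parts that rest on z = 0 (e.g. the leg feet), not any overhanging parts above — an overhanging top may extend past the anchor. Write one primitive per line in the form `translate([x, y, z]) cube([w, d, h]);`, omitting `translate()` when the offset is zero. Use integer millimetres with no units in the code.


translate([495, 467, 405]) cube([334, 262, 22]);
translate([495, 467, 0]) cube([38, 38, 405]);
translate([791, 467, 0]) cube([38, 38, 405]);
translate([495, 691, 0]) cube([38, 38, 405]);
translate([791, 691, 0]) cube([38, 38, 405]);
translate([533, 467, 109]) cube([258, 38, 21]);
translate([533, 691, 109]) cube([258, 38, 21]);
translate([495, 505, 109]) cube([38, 186, 21]);
translate([791, 505, 109]) cube([38, 186, 21]);


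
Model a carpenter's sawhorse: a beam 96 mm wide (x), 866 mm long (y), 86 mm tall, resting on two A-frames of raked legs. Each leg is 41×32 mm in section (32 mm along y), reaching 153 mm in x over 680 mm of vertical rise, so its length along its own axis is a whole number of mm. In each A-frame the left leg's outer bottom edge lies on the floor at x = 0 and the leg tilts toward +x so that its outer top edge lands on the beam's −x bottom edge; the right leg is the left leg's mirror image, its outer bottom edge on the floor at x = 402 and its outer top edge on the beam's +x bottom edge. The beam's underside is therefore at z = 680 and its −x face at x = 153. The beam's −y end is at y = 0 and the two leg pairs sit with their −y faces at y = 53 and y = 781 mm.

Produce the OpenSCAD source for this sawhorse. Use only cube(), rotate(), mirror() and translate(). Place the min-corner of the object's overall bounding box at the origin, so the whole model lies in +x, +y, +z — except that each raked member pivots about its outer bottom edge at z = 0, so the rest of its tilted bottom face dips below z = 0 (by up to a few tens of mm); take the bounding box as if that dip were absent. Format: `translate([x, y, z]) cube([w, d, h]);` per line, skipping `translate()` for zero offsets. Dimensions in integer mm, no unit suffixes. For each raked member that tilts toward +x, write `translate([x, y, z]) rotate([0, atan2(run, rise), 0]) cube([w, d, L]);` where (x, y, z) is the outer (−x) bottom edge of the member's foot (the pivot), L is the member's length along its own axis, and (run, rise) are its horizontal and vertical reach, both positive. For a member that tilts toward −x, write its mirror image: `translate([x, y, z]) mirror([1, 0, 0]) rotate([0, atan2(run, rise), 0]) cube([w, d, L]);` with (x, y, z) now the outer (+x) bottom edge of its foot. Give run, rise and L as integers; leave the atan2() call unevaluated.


translate([153, 0, 680]) cube([96, 866, 86]);
translate([0, 53, 0]) rotate([0, atan2(153, 680), 0]) cube([41, 32, 697]);
translate([402, 53, 0]) mirror([1, 0, 0]) rotate([0, atan2(153, 680), 0]) cube([41, 32, 697]);
translate([0, 781, 0]) rotate([0, atan2(153, 680), 0]) cube([41, 32, 697]);
translate([402, 781, 0]) mirror([1, 0, 0]) rotate([0, atan2(153, 680), 0]) cube([41, 32, 697]);


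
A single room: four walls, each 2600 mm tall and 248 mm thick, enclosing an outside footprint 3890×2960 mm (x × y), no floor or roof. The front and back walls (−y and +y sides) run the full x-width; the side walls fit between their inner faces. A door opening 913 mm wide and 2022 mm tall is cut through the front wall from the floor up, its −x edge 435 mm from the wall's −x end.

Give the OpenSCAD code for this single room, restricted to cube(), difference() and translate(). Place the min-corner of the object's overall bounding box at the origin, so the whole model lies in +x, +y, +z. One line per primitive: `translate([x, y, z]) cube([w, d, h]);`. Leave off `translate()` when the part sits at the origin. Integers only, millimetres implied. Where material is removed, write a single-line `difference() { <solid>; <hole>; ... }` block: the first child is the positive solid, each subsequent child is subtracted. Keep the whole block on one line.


difference() { cube([3890, 248, 2600]); translate([435, 0, 0]) cube([913, 248, 2022]); }
translate([0, 2712, 0]) cube([3890, 248, 2600]);
translate([0, 248, 0]) cube([248, 2464, 2600]);
translate([3642, 248, 0]) cube([248, 2464, 2600]);


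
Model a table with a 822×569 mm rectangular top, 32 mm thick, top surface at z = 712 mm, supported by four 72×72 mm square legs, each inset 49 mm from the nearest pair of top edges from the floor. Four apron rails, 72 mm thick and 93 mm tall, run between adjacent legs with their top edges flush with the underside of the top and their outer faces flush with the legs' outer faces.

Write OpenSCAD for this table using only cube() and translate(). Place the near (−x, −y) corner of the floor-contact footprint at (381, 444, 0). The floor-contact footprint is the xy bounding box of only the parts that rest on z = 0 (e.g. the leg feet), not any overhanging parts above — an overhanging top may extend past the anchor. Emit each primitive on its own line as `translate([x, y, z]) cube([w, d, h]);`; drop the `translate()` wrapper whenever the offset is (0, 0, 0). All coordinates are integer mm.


translate([332, 395, 680]) cube([822, 569, 32]);
translate([381, 444, 0]) cube([72, 72, 680]);
translate([1033, 444, 0]) cube([72, 72, 680]);
translate([381, 843, 0]) cube([72, 72, 680]);
translate([1033, 843, 0]) cube([72, 72, 680]);
translate([453, 444, 587]) cube([580, 72, 93]);
translate([453, 843, 587]) cube([580, 72, 93]);
translate([381, 516, 587]) cube([72, 327, 93]);
translate([1033, 516, 587]) cube([72, 327, 93]);


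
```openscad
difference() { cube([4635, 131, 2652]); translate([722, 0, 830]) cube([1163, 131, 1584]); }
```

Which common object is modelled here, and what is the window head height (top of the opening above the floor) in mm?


A wall with a window opening. The window head height is 2414 mm.

A wall with a rectangular opening subtracted — a window. Sill at z = 830, opening 1584 mm tall, so the head is at 830 + 1584 = 2414 mm.


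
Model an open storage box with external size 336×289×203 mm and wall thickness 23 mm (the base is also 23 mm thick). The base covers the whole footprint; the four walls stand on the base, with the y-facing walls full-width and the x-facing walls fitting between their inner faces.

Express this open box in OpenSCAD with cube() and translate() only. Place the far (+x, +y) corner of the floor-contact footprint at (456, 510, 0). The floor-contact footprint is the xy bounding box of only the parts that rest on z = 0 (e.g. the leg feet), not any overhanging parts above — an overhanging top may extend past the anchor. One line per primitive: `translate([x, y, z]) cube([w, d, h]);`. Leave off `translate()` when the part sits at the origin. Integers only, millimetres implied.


translate([120, 221, 0]) cube([336, 289, 23]);
translate([120, 221, 23]) cube([336, 23, 180]);
translate([120, 487, 23]) cube([336, 23, 180]);
translate([120, 244, 23]) cube([23, 243, 180]);
translate([433, 244, 23]) cube([23, 243, 180]);


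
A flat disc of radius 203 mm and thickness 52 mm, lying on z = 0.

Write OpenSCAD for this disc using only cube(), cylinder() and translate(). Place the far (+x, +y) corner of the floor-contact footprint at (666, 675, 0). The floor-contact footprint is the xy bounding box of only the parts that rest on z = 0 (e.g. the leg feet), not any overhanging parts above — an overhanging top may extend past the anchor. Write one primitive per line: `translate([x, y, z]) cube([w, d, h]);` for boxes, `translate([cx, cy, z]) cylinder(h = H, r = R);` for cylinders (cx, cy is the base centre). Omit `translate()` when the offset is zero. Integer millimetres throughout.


translate([463, 472, 0]) cylinder(h = 52, r = 203);


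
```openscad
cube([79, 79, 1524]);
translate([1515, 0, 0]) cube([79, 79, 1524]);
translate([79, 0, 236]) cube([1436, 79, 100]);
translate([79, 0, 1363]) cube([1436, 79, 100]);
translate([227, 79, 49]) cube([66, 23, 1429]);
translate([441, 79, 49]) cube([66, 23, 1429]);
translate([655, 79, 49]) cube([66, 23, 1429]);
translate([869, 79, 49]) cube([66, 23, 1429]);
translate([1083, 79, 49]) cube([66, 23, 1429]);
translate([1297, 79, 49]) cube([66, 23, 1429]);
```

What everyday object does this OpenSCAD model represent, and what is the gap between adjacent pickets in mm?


A fence section. The picket gap is 148 mm.

Two posts, two rails, 6 pickets — a fence section. Span 1436 mm holds 6 pickets of 66 mm with 7 equal gaps: ⌊(1436 − 6·66) / 7⌋ = 148 mm.


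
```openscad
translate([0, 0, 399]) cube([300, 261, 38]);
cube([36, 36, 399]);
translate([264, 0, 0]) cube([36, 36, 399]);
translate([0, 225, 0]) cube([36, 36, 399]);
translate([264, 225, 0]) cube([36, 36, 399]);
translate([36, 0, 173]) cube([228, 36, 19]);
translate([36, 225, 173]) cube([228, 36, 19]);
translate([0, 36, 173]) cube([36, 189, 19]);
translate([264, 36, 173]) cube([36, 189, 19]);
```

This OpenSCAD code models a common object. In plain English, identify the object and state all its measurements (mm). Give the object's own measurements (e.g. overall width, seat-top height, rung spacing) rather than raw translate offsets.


A simple wooden stool: a rectangular seat 300 mm (x) by 261 mm (y), 38 mm thick, top face at z = 437 mm, on four square legs, each 36×36 mm in cross-section. The legs rest on z = 0, each flush with a corner of the seat. Four stretchers, 36 mm wide and 19 mm tall, connect adjacent legs with their undersides at z = 173 mm, each running between the inner faces of the legs it joins and aligned with the legs' outer faces on the other axis.


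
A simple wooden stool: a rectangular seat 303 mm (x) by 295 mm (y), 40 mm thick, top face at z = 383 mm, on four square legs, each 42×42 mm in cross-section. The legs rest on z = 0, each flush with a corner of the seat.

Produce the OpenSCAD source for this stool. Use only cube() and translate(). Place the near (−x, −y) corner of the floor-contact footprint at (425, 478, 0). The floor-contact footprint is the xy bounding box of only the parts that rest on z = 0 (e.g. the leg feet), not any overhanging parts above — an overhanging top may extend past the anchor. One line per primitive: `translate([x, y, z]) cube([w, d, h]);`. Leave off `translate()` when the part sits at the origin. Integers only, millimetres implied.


// leg_h = 383 - 40 = 343
translate([425, 478, 343]) cube([303, 295, 40]);
translate([425, 478, 0]) cube([42, 42, 343]);
translate([686, 478, 0]) cube([42, 42, 343]);
translate([425, 731, 0]) cube([42, 42, 343]);
translate([686, 731, 0]) cube([42, 42, 343]);


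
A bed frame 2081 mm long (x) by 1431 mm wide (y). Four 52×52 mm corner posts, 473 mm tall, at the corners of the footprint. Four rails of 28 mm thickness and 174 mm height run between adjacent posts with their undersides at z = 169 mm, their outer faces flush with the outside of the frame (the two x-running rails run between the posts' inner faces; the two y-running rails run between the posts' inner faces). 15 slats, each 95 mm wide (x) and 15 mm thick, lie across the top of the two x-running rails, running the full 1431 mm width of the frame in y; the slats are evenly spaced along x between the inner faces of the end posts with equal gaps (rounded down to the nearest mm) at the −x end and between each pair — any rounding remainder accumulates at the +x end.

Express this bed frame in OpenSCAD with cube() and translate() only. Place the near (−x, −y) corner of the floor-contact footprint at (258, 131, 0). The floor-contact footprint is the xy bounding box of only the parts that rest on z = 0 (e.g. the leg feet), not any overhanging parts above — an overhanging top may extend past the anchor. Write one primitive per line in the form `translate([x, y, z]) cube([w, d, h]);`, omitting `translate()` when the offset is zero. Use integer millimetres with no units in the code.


// slat z = rail_z + rail_h = 169 + 174 = 343
// slat gap = ⌊(1977 − 15·95) / 16⌋ = 34
translate([258, 131, 0]) cube([52, 52, 473]);
translate([258, 1510, 0]) cube([52, 52, 473]);
translate([2287, 131, 0]) cube([52, 52, 473]);
translate([2287, 1510, 0]) cube([52, 52, 473]);
translate([310, 131, 169]) cube([1977, 28, 174]);
translate([310, 1534, 169]) cube([1977, 28, 174]);
translate([258, 183, 169]) cube([28, 1327, 174]);
translate([2311, 183, 169]) cube([28, 1327, 174]);
translate([344, 131, 343]) cube([95, 1431, 15]);
translate([473, 131, 343]) cube([95, 1431, 15]);
translate([602, 131, 343]) cube([95, 1431, 15]);
translate([731, 131, 343]) cube([95, 1431, 15]);
translate([860, 131, 343]) cube([95, 1431, 15]);
translate([989, 131, 343]) cube([95, 1431, 15]);
translate([1118, 131, 343]) cube([95, 1431, 15]);
translate([1247, 131, 343]) cube([95, 1431, 15]);
translate([1376, 131, 343]) cube([95, 1431, 15]);
translate([1505, 131, 343]) cube([95, 1431, 15]);
translate([1634, 131, 343]) cube([95, 1431, 15]);
translate([1763, 131, 343]) cube([95, 1431, 15]);
translate([1892, 131, 343]) cube([95, 1431, 15]);
translate([2021, 131, 343]) cube([95, 1431, 15]);
translate([2150, 131, 343]) cube([95, 1431, 15]);


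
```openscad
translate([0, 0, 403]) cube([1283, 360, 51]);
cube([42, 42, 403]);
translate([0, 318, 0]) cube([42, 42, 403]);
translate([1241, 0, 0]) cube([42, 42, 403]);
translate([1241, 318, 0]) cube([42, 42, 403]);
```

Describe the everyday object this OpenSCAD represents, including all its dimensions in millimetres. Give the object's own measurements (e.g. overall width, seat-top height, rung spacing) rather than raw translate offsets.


A long wooden bench with a 1283 mm (x) × 360 mm (y) seat, 51 mm thick, its top surface 454 mm above the floor. Four 42 mm square legs at the seat corners, flush with the edges, run from z = 0 to the seat underside.


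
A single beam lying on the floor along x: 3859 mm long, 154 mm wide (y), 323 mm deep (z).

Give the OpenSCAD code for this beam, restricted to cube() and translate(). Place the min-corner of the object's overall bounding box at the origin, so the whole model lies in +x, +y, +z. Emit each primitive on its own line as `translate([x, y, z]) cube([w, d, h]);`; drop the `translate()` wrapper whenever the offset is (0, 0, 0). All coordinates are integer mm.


cube([3859, 154, 323]);


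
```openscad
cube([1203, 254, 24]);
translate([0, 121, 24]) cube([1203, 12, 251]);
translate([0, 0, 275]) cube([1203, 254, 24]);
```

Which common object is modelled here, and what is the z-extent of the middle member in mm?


An I-beam. The web height is 251 mm.

Two wide flanges with a thin centred web — an I-beam. Overall 299 mm minus two 24 mm flanges gives a web of 299 − 2·24 = 251 mm.


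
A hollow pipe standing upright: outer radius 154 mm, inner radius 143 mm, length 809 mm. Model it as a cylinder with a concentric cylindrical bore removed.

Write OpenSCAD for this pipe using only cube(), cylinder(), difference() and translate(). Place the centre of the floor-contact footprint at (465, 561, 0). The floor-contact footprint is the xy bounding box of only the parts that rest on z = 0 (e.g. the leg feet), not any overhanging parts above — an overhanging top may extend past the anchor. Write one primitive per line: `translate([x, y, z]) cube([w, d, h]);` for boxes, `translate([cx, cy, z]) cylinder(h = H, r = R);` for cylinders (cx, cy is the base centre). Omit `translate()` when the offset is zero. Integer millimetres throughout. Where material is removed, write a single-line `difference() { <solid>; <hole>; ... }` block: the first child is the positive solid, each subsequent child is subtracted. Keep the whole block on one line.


difference() { translate([465, 561, 0]) cylinder(h = 809, r = 154); translate([465, 561, 0]) cylinder(h = 809, r = 143); }


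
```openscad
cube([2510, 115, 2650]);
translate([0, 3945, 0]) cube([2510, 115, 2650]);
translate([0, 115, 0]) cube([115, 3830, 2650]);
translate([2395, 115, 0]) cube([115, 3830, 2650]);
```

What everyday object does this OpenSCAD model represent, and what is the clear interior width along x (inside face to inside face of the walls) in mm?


A house (or room) frame. The interior width is 2280 mm.

Four 2650 mm walls enclosing a rectangle with no floor or roof — a room or house frame. Outside width is 2510 mm and wall thickness is 115 mm, so the interior width is 2510 − 2 × 115 = 2280 mm.


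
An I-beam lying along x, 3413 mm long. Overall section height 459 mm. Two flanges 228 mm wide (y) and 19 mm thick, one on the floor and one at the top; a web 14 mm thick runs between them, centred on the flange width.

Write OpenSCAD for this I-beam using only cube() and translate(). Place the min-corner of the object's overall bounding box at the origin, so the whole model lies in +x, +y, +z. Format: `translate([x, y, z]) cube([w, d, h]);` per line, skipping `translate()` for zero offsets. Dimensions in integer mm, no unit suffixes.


cube([3413, 228, 19]);
translate([0, 107, 19]) cube([3413, 14, 421]);
translate([0, 0, 440]) cube([3413, 228, 19]);


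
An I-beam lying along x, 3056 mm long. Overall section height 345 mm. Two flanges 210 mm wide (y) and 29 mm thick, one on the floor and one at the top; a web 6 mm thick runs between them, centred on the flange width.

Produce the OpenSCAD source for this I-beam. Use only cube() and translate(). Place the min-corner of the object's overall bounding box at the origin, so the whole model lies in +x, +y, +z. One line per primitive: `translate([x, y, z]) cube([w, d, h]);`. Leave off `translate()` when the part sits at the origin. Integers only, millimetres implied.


cube([3056, 210, 29]);
translate([0, 102, 29]) cube([3056, 6, 287]);
translate([0, 0, 316]) cube([3056, 210, 29]);


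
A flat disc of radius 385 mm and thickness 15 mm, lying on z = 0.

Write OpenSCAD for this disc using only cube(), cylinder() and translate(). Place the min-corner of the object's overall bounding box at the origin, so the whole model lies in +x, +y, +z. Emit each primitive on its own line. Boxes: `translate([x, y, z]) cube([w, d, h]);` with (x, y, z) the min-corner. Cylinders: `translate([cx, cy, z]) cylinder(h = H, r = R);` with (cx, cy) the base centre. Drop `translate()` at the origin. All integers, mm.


translate([385, 385, 0]) cylinder(h = 15, r = 385);
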